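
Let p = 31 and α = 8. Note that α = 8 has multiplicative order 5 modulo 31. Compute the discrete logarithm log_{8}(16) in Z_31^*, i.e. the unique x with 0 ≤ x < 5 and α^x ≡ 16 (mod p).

3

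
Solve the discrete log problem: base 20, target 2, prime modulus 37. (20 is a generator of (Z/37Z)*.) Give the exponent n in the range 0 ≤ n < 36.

Successive powers of 20 modulo 37:
  20^0=1  20^1=20  20^2=30  20^3=8  20^4=12  20^5=18
  20^6=27  20^7=22  20^8=33  20^9=31  20^10=28  20^11=5
  20^12=26  20^13=2
So 20^13 ≡ 2 (mod 37), giving n = 13.

13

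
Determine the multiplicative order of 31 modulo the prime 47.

The order of 31 must divide p − 1 = 46 = 2 · 23.
Divisors: 1, 2, 23, 46.
Check each in increasing order: 31^1 ≡ 31;  31^2 ≡ 21;  31^23 ≡ 46;  31^46 ≡ 1.
Smallest exponent giving 1 is 46.

46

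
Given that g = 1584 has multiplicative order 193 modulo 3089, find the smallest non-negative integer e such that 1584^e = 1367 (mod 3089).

163

Baby-step giant-step with m = ceil(sqrt(193)) = 14.
Baby table (1584^j mod 3089 for j=0..13):
  0:1  1:1584  2:788  3:236  4:55  5:628  6:94  7:624
  8:3025  9:561  10:2081  11:341  12:2658  13:3054
Giant step factor: 1584^(-14) ≡ 1964 (mod 3089).
Scan 1367·1964^i mod 3089 for i = 0, 1, …:
  i=0: 1367   i=1: 447   i=2: 632   i=3: 2559
  i=4: 73   i=5: 1278   i=6: 1724   i=7: 392
  i=8: 727   i=9: 710   i=10: 1301   i=11: 561
Match at i=11, j=9: e = 11·14 + 9 = 163.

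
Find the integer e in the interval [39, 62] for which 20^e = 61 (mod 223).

Compute 20^39 mod 223 = 167, then multiply by 20 repeatedly:
  20^39=167  20^40=218  20^41=123  20^42=7  20^43=140
  20^44=124  20^45=27  20^46=94  20^47=96  20^48=136
  20^49=44  20^50=211  20^51=206  20^52=106  20^53=113
  20^54=30  20^55=154  20^56=181  20^57=52  20^58=148
  20^59=61
Found 61 at exponent 59.

59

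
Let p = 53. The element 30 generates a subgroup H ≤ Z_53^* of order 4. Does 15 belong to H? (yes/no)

no

⟨30⟩ has order 4; its elements mod 53 are {1, 23, 30, 52}.
15 is not in this set.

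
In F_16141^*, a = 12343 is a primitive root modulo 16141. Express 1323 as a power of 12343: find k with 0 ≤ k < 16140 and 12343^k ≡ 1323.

Baby-step giant-step with m = ceil(sqrt(16140)) = 128.
Baby table (12343^j mod 16141 for j=0..127):
  0:1  1:12343  2:10891  3:5365  4:9813  5:15936  6:3822  7:10944
  8:13904  9:5960  10:9743  11:7399  12:79  13:6637  14:4916  15:4169
  16:459  17:16087  18:11400  19:9103  20:828  21:2751  22:11070  23:3445
  24:6241  25:7811  26:980  27:6531  28:3979  29:11875  30:12845  31:8933
  32:848  33:7496  34:2916  35:13899  36:8809  37:3711  38:12856  39:15578
  40:7662  41:1947  42:14013  43:11644  44:2428  45:11108  46:4390  47:433
  48:1848  49:2631  50:14882  51:3946  52:8081  53:8544  54:9439  55:15980
  56:14261  57:5918  58:7849  59:1925  60:723  61:14157  62:13526  63:5055
  64:8900  65:13195  66:3195  67:3422  68:12890  69:15574  70:6713  71:6806
  72:8694  73:4674  74:3248  75:11961  76:9037  77:9381  78:10290  79:12082
  80:1427  81:3630  82:13815  83:5021  84:8904  85:14144  86:14477  87:8741
  88:3719  89:14754  90:5860  91:2159  92:15887  93:12373  94:9938  95:9275
  96:9353  97:3647  98:13813  99:12617  100:3263  101:3414  102:10992  103:9151
  104:12216  105:9007  106:10334  107:6380  108:12542  109:13716  110:9780  111:12142
  112:15662  113:11450  114:12895  115:12725  116:12745  117:1349  118:9336  119:3649
  120:6217  121:2117  122:13993  123:6899  124:10582  125:654  126:1822  127:4533
Giant step factor: 12343^(-128) ≡ 13490 (mod 16141).
Scan 1323·13490^i mod 16141 for i = 0, 1, …:
  i=0: 1323   i=1: 11465   i=2: 15929   i=3: 13218
  i=4: 1193   i=5: 993   i=6: 14681   i=7: 12761
  i=8: 2125   i=9: 15975     …   i=75: 6113
  i=76: 1
Match at i=76, j=0: k = 76·128 + 0 = 9728.

9728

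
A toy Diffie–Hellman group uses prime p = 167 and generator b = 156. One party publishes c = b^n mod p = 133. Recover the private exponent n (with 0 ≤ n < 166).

Baby-step giant-step with m = ceil(sqrt(166)) = 13.
Baby table (156^j mod 167 for j=0..12):
  0:1  1:156  2:121  3:5  4:112  5:104  6:25  7:59
  8:19  9:125  10:128  11:95  12:124
Giant step factor: 156^(-13) ≡ 161 (mod 167).
Scan 133·161^i mod 167 for i = 0, 1, …:
  i=0: 133   i=1: 37   i=2: 112
Match at i=2, j=4: n = 2·13 + 4 = 30.

30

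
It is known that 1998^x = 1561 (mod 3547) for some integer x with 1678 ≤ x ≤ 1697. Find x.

1693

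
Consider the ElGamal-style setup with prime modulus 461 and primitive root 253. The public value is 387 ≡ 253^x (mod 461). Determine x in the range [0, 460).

Baby-step giant-step with m = ceil(sqrt(460)) = 22.
Baby table (253^j mod 461 for j=0..21):
  0:1  1:253  2:391  3:269  4:290  5:71  6:445  7:101
  8:198  9:306  10:431  11:247  12:256  13:228  14:59  15:175
  16:19  17:197  18:53  19:40  20:439  21:427
Giant step factor: 253^(-22) ≡ 323 (mod 461).
Scan 387·323^i mod 461 for i = 0, 1, …:
  i=0: 387   i=1: 70   i=2: 21   i=3: 329
  i=4: 237   i=5: 25   i=6: 238   i=7: 348
  i=8: 381   i=9: 437   i=10: 85   i=11: 256
Match at i=11, j=12: x = 11·22 + 12 = 254.

254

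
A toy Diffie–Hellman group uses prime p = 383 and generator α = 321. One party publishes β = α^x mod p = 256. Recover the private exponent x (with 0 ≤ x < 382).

Baby-step giant-step with m = ceil(sqrt(382)) = 20.
Baby table (321^j mod 383 for j=0..19):
  0:1  1:321  2:14  3:281  4:196  5:104  6:63  7:307
  8:116  9:85  10:92  11:41  12:139  13:191  14:31  15:376
  16:51  17:285  18:331  19:160
Giant step factor: 321^(-20) ≡ 252 (mod 383).
Scan 256·252^i mod 383 for i = 0, 1, …:
  i=0: 256   i=1: 168   i=2: 206   i=3: 207
  i=4: 76   i=5: 2   i=6: 121   i=7: 235
  i=8: 238   i=9: 228   i=10: 6   i=11: 363
  i=12: 322   i=13: 331
Match at i=13, j=18: x = 13·20 + 18 = 278.

278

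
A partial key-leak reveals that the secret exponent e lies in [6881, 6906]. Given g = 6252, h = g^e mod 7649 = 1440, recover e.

Compute 6252^6881 mod 7649 = 5255, then multiply by 6252 repeatedly:
  6252^6881=5255  6252^6882=1805  6252^6883=2585  6252^6884=6732  6252^6885=3666
  6252^6886=3428  6252^6887=7007  6252^6888=1941  6252^6889=3818  6252^6890=5256
  6252^6891=408  6252^6892=3699  6252^6893=3221  6252^6894=5524  6252^6895=813
  6252^6896=3940  6252^6897=3100  6252^6898=6283  6252^6899=3701  6252^6900=427
  6252^6901=103  6252^6902=1440
Found 1440 at exponent 6902.

6902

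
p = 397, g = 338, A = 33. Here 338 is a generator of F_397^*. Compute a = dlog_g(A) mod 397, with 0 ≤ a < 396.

Baby-step giant-step with m = ceil(sqrt(396)) = 20.
Baby table (338^j mod 397 for j=0..19):
  0:1  1:338  2:305  3:267  4:127  5:50  6:226  7:164
  8:249  9:395  10:118  11:184  12:260  13:143  14:297  15:342
  16:69  17:296  18:4  19:161
Giant step factor: 338^(-20) ≡ 178 (mod 397).
Scan 33·178^i mod 397 for i = 0, 1, …:
  i=0: 33   i=1: 316   i=2: 271   i=3: 201
  i=4: 48   i=5: 207   i=6: 322   i=7: 148
  i=8: 142   i=9: 265     …   i=16: 202
  i=17: 226
Match at i=17, j=6: a = 17·20 + 6 = 346.

346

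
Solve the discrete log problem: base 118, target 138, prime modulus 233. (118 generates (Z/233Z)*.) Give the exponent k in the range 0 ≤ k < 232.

17

Successive powers of 118 modulo 233:
  118^0=1  118^1=118  118^2=177  118^3=149  118^4=107  118^5=44
  118^6=66  118^7=99  118^8=32  118^9=48  118^10=72  118^11=108
  118^12=162  118^13=10  118^14=15  118^15=139  118^16=92  118^17=138
So 118^17 ≡ 138 (mod 233), giving k = 17.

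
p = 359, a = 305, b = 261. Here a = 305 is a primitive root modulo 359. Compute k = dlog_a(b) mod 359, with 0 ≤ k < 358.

103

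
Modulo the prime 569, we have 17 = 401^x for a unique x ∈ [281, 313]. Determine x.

Compute 401^281 mod 569 = 279, then multiply by 401 repeatedly:
  401^281=279  401^282=355  401^283=105  401^284=568  401^285=168
  401^286=226  401^287=155  401^288=134  401^289=248  401^290=442
  401^291=283  401^292=252  401^293=339  401^294=517  401^295=201
  401^296=372  401^297=94  401^298=140  401^299=378  401^300=224
  401^301=491  401^302=17
Found 17 at exponent 302.

302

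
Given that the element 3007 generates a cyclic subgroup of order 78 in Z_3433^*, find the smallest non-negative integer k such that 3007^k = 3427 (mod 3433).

57

Baby-step giant-step with m = ceil(sqrt(78)) = 9.
Baby table (3007^j mod 3433 for j=0..8):
  0:1  1:3007  2:2960  3:2384  4:584  5:1825  6:1841  7:1891
  8:1189
Giant step factor: 3007^(-9) ≡ 1406 (mod 3433).
Scan 3427·1406^i mod 3433 for i = 0, 1, …:
  i=0: 3427   i=1: 1863   i=2: 3432   i=3: 2027
  i=4: 572   i=5: 910   i=6: 2384
Match at i=6, j=3: k = 6·9 + 3 = 57.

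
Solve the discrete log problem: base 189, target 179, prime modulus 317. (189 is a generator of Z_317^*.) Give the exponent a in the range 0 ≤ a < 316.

Baby-step giant-step with m = ceil(sqrt(316)) = 18.
Baby table (189^j mod 317 for j=0..17):
  0:1  1:189  2:217  3:120  4:173  5:46  6:135  7:155
  8:131  9:33  10:214  11:187  12:156  13:3  14:250  15:17
  16:43  17:202
Giant step factor: 189^(-18) ≡ 85 (mod 317).
Scan 179·85^i mod 317 for i = 0, 1, …:
  i=0: 179   i=1: 316   i=2: 232   i=3: 66
  i=4: 221   i=5: 82   i=6: 313   i=7: 294
  i=8: 264   i=9: 250
Match at i=9, j=14: a = 9·18 + 14 = 176.

176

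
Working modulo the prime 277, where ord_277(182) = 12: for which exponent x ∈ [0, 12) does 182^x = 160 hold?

4

Successive powers of 182 modulo 277:
  182^0=1  182^1=182  182^2=161  182^3=217  182^4=160
So 182^4 ≡ 160 (mod 277), giving x = 4.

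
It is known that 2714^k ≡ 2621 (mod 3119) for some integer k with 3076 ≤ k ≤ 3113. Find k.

Compute 2714^3076 mod 3119 = 2662, then multiply by 2714 repeatedly:
  2714^3076=2662  2714^3077=1064  2714^3078=2621
Found 2621 at exponent 3078.

3078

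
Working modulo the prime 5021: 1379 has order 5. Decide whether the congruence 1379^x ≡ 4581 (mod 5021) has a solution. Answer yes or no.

no

⟨1379⟩ has order 5; its elements mod 5021 are {1, 80, 1379, 3703, 4879}.
4581 is not in this set.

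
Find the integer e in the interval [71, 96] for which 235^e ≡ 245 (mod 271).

Compute 235^71 mod 271 = 264, then multiply by 235 repeatedly:
  235^71=264  235^72=252  235^73=142  235^74=37  235^75=23
  235^76=256  235^77=269  235^78=72  235^79=118  235^80=88
  235^81=84  235^82=228  235^83=193  235^84=98  235^85=266
  235^86=180  235^87=24  235^88=220  235^89=210  235^90=28
  235^91=76  235^92=245
Found 245 at exponent 92.

92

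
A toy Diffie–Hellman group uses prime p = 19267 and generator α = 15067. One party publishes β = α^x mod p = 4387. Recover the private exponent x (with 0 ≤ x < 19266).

13493

Baby-step giant-step with m = ceil(sqrt(19266)) = 139.
Baby table (15067^j mod 19267 for j=0..138):
  0:1  1:15067  2:10695  3:11644  4:14113  5:9959  6:857  7:3529
  8:13790  9:17869  10:14432  11:18849  12:2303  13:18701  14:7359  15:15735
  16:18077  17:7847  18:8437  19:15880  20:6354  21:17262  22:1321  23:696
  24:5384  25:6658  26:12084  27:15745  28:14611  29:18462  30:9275  31:2874
  32:9609  33:6565  34:17344  35:3727  36:10671  37:16109  38:7904  39:241
  40:8951  41:14984  42:12489  43:10241  44:11011  45:13867  46:2741  47:9466
  48:9888  49:10052  50:14864  51:15547  52:17730  53:955  54:15803  55:2215
  56:2961  57:10282  58:12214  59:9221  60:17737  61:10089  62:13600  63:6655
  64:5417  65:2927  66:18213  67:14657  68:17932  69:303  70:18289  71:3729
  72:2271  73:18232  74:11925  75:9200  76:9602  77:16698  78:280  79:18554
  80:8215  81:4197  82:1905  83:14072  84:8756  85:5503  86:7800  87:13167
  88:14157  89:17829  90:9029  91:14923  92:18218  93:12924  94:13606  95:722
  96:11786  97:14990  98:6556  99:16610  100:3807  101:2210  102:4694  103:14608
  104:11795  105:15724  106:6476  107:5804  108:15222  109:14773  110:12407  111:7835
  112:1036  113:3142  114:1495  115:2042  116:16682  117:9679  118:1570  119:14581
  120:9593  121:15964  122:360  123:10093  124:16067  125:10901  126:13459  127:1578
  128:248  129:18085  130:12781  131:16929  132:12697  133:3656  134:599  135:8177
  136:9661  137:102  138:14741
Giant step factor: 15067^(-139) ≡ 14514 (mod 19267).
Scan 4387·14514^i mod 19267 for i = 0, 1, …:
  i=0: 4387   i=1: 14750   i=2: 5863   i=3: 12510
  i=4: 17199   i=5: 3034   i=6: 10381   i=7: 1894
  i=8: 14774   i=9: 7393     …   i=96: 3702
  i=97: 14432
Match at i=97, j=10: x = 97·139 + 10 = 13493.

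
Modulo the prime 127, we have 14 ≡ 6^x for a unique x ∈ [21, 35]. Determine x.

Compute 6^21 mod 127 = 108, then multiply by 6 repeatedly:
  6^21=108  6^22=13  6^23=78  6^24=87  6^25=14
Found 14 at exponent 25.

25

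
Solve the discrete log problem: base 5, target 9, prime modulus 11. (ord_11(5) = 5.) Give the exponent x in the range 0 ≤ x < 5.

4

Successive powers of 5 modulo 11:
  5^0=1  5^1=5  5^2=3  5^3=4  5^4=9
So 5^4 ≡ 9 (mod 11), giving x = 4.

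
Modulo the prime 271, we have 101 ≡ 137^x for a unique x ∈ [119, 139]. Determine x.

121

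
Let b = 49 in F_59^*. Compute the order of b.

29

The order of 49 must divide p − 1 = 58 = 2 · 29.
Divisors: 1, 2, 29, 58.
Check each in increasing order: 49^1 ≡ 49;  49^2 ≡ 41;  49^29 ≡ 1.
Smallest exponent giving 1 is 29.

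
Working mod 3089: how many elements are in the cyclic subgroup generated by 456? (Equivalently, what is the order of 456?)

3088

The order of 456 must divide p − 1 = 3088 = 2^4 · 193.
Divisors: 1, 2, 4, 8, 16, 193, 386, 772, 1544, 3088.
Check each in increasing order: 456^1 ≡ 456;  456^2 ≡ 973;  456^4 ≡ 1495;  456^8 ≡ 1678;  456^16 ≡ 1605;  456^193 ≡ 1276;  456^386 ≡ 273;  456^772 ≡ 393;  456^1544 ≡ 3088;  456^3088 ≡ 1.
Smallest exponent giving 1 is 3088.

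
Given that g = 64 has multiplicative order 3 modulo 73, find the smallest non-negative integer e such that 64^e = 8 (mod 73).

Successive powers of 64 modulo 73:
  64^0=1  64^1=64  64^2=8
So 64^2 ≡ 8 (mod 73), giving e = 2.

2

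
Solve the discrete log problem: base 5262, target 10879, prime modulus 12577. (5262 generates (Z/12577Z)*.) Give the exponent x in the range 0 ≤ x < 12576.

1665

Baby-step giant-step with m = ceil(sqrt(12576)) = 113.
Baby table (5262^j mod 12577 for j=0..112):
  0:1  1:5262  2:6667  3:4501  4:1771  5:12022  6:10031  7:10030
  8:4768  9:10678  10:6177  11:4406  12:4961  13:7507  14:10054  15:5286
  16:7185  17:1008  18:9179  19:4218  20:9288  21:11811  22:6525  23:11917
  24:10909  25:1730  26:10089  27:801  28:1567  29:7619  30:8279  31:9947
  32:8217  33:10705  34:9904  35:8337  36:718  37:5016  38:7646  39:12006
  40:1301  41:3974  42:8214  43:7496  44:2480  45:7411  46:7982  47:6681
  48:2707  49:7070  50:12151  51:9671  52:2260  53:6855  54:174  55:10044
  56:2974  57:3400  58:6306  59:4046  60:9768  61:9594  62:12127  63:9153
  64:5753  65:12024  66:7978  67:10787  68:1193  69:1643  70:5067  71:11891
  72:12444  73:4466  74:6256  75:5063  76:3420  77:10930  78:11616  79:11749
  80:7283  81:1027  82:8541  83:5121  84:6768  85:7729  86:8557  87:1274
  88:247  89:4283  90:11739  91:4971  92:9819  93:1262  94:12565  95:12318
  96:8035  97:8873  98:3902  99:6660  100:5398  101:5410  102:5669  103:10211
  104:1338  105:10013  106:3353  107:10532  108:5122  109:12030  110:1819  111:481
  112:3045
Giant step factor: 5262^(-113) ≡ 6411 (mod 12577).
Scan 10879·6411^i mod 12577 for i = 0, 1, …:
  i=0: 10879   i=1: 5804   i=2: 6678   i=3: 550
  i=4: 4490   i=5: 9214   i=6: 9362   i=7: 2338
  i=8: 9711   i=9: 1071     …   i=13: 7434
  i=14: 5121
Match at i=14, j=83: x = 14·113 + 83 = 1665.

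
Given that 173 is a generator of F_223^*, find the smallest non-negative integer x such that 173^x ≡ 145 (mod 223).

Baby-step giant-step with m = ceil(sqrt(222)) = 15.
Baby table (173^j mod 223 for j=0..14):
  0:1  1:173  2:47  3:103  4:202  5:158  6:128  7:67
  8:218  9:27  10:211  11:154  12:105  13:102  14:29
Giant step factor: 173^(-15) ≡ 221 (mod 223).
Scan 145·221^i mod 223 for i = 0, 1, …:
  i=0: 145   i=1: 156   i=2: 134   i=3: 178
  i=4: 90   i=5: 43   i=6: 137   i=7: 172
  i=8: 102
Match at i=8, j=13: x = 8·15 + 13 = 133.

133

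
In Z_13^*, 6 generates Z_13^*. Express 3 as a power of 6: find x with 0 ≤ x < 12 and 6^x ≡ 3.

Successive powers of 6 modulo 13:
  6^0=1  6^1=6  6^2=10  6^3=8  6^4=9  6^5=2
  6^6=12  6^7=7  6^8=3
So 6^8 ≡ 3 (mod 13), giving x = 8.

8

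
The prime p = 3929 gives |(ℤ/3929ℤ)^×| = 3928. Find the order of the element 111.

The order of 111 must divide p − 1 = 3928 = 2^3 · 491.
Divisors: 1, 2, 4, 8, 491, 982, 1964, 3928.
Check each in increasing order: 111^1 ≡ 111;  111^2 ≡ 534;  111^4 ≡ 2268;  111^8 ≡ 763;  111^491 ≡ 1992;  111^982 ≡ 3703;  111^1964 ≡ 3928;  111^3928 ≡ 1.
Smallest exponent giving 1 is 3928.

3928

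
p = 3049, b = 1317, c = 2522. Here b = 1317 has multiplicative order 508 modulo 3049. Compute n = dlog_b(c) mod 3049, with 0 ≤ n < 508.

Baby-step giant-step with m = ceil(sqrt(508)) = 23.
Baby table (1317^j mod 3049 for j=0..22):
  0:1  1:1317  2:2657  3:2066  4:1214  5:1162  6:2805  7:1846
  8:1129  9:2030  10:2586  11:29  12:1605  13:828  14:1983  15:1667
  16:159  17:2071  18:1701  19:2251  20:939  21:1818  22:841
Giant step factor: 1317^(-23) ≡ 2187 (mod 3049).
Scan 2522·2187^i mod 3049 for i = 0, 1, …:
  i=0: 2522   i=1: 3022   i=2: 1931   i=3: 232
  i=4: 1250   i=5: 1846
Match at i=5, j=7: n = 5·23 + 7 = 122.

122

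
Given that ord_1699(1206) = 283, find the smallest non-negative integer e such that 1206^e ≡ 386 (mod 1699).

Baby-step giant-step with m = ceil(sqrt(283)) = 17.
Baby table (1206^j mod 1699 for j=0..16):
  0:1  1:1206  2:92  3:517  4:1668  5:1691  6:546  7:963
  8:961  9:248  10:64  11:729  12:791  13:807  14:1414  15:1187
  16:964
Giant step factor: 1206^(-17) ≡ 933 (mod 1699).
Scan 386·933^i mod 1699 for i = 0, 1, …:
  i=0: 386   i=1: 1649   i=2: 922   i=3: 532
  i=4: 248
Match at i=4, j=9: e = 4·17 + 9 = 77.

77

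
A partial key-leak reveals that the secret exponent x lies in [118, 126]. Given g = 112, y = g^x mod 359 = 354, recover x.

Compute 112^118 mod 359 = 266, then multiply by 112 repeatedly:
  112^118=266  112^119=354
Found 354 at exponent 119.

119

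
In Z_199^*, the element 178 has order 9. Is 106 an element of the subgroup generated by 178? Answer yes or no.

⟨178⟩ has order 9; its elements mod 199 are {1, 43, 58, 92, 106, 162, 175, 178, 180}.
106 is in this set.

yes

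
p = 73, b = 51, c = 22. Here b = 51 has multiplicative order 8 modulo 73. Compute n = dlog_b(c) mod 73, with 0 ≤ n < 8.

Successive powers of 51 modulo 73:
  51^0=1  51^1=51  51^2=46  51^3=10  51^4=72  51^5=22
So 51^5 ≡ 22 (mod 73), giving n = 5.

5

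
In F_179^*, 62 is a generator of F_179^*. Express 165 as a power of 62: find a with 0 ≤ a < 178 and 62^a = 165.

Baby-step giant-step with m = ceil(sqrt(178)) = 14.
Baby table (62^j mod 179 for j=0..13):
  0:1  1:62  2:85  3:79  4:65  5:92  6:155  7:123
  8:108  9:73  10:51  11:119  12:39  13:91
Giant step factor: 62^(-14) ≡ 77 (mod 179).
Scan 165·77^i mod 179 for i = 0, 1, …:
  i=0: 165   i=1: 175   i=2: 50   i=3: 91
Match at i=3, j=13: a = 3·14 + 13 = 55.

55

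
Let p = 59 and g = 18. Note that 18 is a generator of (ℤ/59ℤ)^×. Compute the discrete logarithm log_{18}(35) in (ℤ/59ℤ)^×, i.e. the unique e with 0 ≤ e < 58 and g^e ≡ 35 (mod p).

Baby-step giant-step with m = ceil(sqrt(58)) = 8.
Baby table (18^j mod 59 for j=0..7):
  0:1  1:18  2:29  3:50  4:15  5:34  6:22  7:42
Giant step factor: 18^(-8) ≡ 16 (mod 59).
Scan 35·16^i mod 59 for i = 0, 1, …:
  i=0: 35   i=1: 29
Match at i=1, j=2: e = 1·8 + 2 = 10.

10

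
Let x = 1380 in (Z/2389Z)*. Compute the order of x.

796

The order of 1380 must divide p − 1 = 2388 = 2^2 · 3 · 199.
Divisors: 1, 2, 3, 4, 6, 12, 199, 398, 597, 796, 1194, 2388.
Check each in increasing order: 1380^1 ≡ 1380;  1380^2 ≡ 367;  1380^3 ≡ 2381;  1380^4 ≡ 905;  1380^6 ≡ 64;  1380^12 ≡ 1707;  1380^199 ≡ 2104;  1380^398 ≡ 2388;  1380^597 ≡ 285;  1380^796 ≡ 1.
Smallest exponent giving 1 is 796.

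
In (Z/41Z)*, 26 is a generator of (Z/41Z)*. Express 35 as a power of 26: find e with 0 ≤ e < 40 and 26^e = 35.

Successive powers of 26 modulo 41:
  26^0=1  26^1=26  26^2=20  26^3=28  26^4=31  26^5=27
  26^6=5  26^7=7  26^8=18  26^9=17  26^10=32  26^11=12
  26^12=25  26^13=35
So 26^13 ≡ 35 (mod 41), giving e = 13.

13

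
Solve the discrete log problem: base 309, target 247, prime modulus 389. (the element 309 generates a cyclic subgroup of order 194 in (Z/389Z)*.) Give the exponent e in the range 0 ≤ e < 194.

129

Baby-step giant-step with m = ceil(sqrt(194)) = 14.
Baby table (309^j mod 389 for j=0..13):
  0:1  1:309  2:176  3:313  4:245  5:239  6:330  7:52
  8:119  9:205  10:327  11:292  12:369  13:44
Giant step factor: 309^(-14) ≡ 348 (mod 389).
Scan 247·348^i mod 389 for i = 0, 1, …:
  i=0: 247   i=1: 376   i=2: 144   i=3: 320
  i=4: 106   i=5: 322   i=6: 24   i=7: 183
  i=8: 277   i=9: 313
Match at i=9, j=3: e = 9·14 + 3 = 129.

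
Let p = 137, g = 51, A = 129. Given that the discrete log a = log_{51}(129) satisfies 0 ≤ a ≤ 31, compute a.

Compute 51^0 mod 137 = 1, then multiply by 51 repeatedly:
  51^0=1  51^1=51  51^2=135  51^3=35  51^4=4
  51^5=67  51^6=129
Found 129 at exponent 6.

6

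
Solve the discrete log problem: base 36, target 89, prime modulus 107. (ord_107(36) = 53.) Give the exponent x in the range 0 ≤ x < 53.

26

Baby-step giant-step with m = ceil(sqrt(53)) = 8.
Baby table (36^j mod 107 for j=0..7):
  0:1  1:36  2:12  3:4  4:37  5:48  6:16  7:41
Giant step factor: 36^(-8) ≡ 34 (mod 107).
Scan 89·34^i mod 107 for i = 0, 1, …:
  i=0: 89   i=1: 30   i=2: 57   i=3: 12
Match at i=3, j=2: x = 3·8 + 2 = 26.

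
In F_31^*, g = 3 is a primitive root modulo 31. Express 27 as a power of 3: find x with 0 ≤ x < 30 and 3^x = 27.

Successive powers of 3 modulo 31:
  3^0=1  3^1=3  3^2=9  3^3=27
So 3^3 ≡ 27 (mod 31), giving x = 3.

3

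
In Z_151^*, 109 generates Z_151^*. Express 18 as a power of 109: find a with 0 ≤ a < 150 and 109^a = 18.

74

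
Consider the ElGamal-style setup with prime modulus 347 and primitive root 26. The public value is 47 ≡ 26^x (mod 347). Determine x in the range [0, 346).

Baby-step giant-step with m = ceil(sqrt(346)) = 19.
Baby table (26^j mod 347 for j=0..18):
  0:1  1:26  2:329  3:226  4:324  5:96  6:67  7:7
  8:182  9:221  10:194  11:186  12:325  13:122  14:49  15:233
  16:159  17:317  18:261
Giant step factor: 26^(-19) ≡ 178 (mod 347).
Scan 47·178^i mod 347 for i = 0, 1, …:
  i=0: 47   i=1: 38   i=2: 171   i=3: 249
  i=4: 253   i=5: 271   i=6: 5   i=7: 196
  i=8: 188   i=9: 152     …   i=16: 58
  i=17: 261
Match at i=17, j=18: x = 17·19 + 18 = 341.

341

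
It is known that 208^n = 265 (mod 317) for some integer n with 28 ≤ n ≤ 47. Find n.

Compute 208^28 mod 317 = 15, then multiply by 208 repeatedly:
  208^28=15  208^29=267  208^30=61  208^31=8  208^32=79
  208^33=265
Found 265 at exponent 33.

33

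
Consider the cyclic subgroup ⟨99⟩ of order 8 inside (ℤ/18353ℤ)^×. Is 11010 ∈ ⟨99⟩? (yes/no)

no

⟨99⟩ has order 8; its elements mod 18353 are {1, 99, 2410, 8552, 9801, 15943, 18254, 18352}.
11010 is not in this set.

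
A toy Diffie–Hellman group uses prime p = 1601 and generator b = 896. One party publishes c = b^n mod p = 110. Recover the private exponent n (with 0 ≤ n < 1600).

1479

Baby-step giant-step with m = ceil(sqrt(1600)) = 40.
Baby table (896^j mod 1601 for j=0..39):
  0:1  1:896  2:715  3:240  4:506  5:293  6:1565  7:1365
  8:1477  9:966  10:996  11:659  12:1296  13:491  14:1262  15:446
  16:967  17:291  18:1374  19:1536  20:997  21:1555  22:410  23:731
  24:167  25:739  26:931  27:55  28:1250  29:901  30:392  31:613
  32:105  33:1222  34:1429  35:1185  36:297  37:346  38:1023  39:836
Giant step factor: 896^(-40) ≡ 219 (mod 1601).
Scan 110·219^i mod 1601 for i = 0, 1, …:
  i=0: 110   i=1: 75   i=2: 415   i=3: 1229
  i=4: 183   i=5: 52   i=6: 181   i=7: 1215
  i=8: 319   i=9: 1018     …   i=35: 479
  i=36: 836
Match at i=36, j=39: n = 36·40 + 39 = 1479.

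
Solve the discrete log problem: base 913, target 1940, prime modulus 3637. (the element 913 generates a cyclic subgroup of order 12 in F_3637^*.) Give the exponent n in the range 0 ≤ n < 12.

11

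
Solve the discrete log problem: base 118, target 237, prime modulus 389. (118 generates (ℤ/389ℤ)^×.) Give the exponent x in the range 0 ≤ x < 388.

Baby-step giant-step with m = ceil(sqrt(388)) = 20.
Baby table (118^j mod 389 for j=0..19):
  0:1  1:118  2:309  3:285  4:176  5:151  6:313  7:368
  8:245  9:124  10:239  11:194  12:330  13:40  14:52  15:301
  16:119  17:38  18:205  19:72
Giant step factor: 118^(-20) ≡ 69 (mod 389).
Scan 237·69^i mod 389 for i = 0, 1, …:
  i=0: 237   i=1: 15   i=2: 257   i=3: 228
  i=4: 172   i=5: 198   i=6: 47   i=7: 131
  i=8: 92   i=9: 124
Match at i=9, j=9: x = 9·20 + 9 = 189.

189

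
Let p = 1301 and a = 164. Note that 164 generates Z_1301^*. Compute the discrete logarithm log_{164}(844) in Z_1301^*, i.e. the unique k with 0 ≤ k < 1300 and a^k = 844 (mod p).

1085

Baby-step giant-step with m = ceil(sqrt(1300)) = 37.
Baby table (164^j mod 1301 for j=0..36):
  0:1  1:164  2:876  3:554  4:1087  5:31  6:1181  7:1136
  8:261  9:1172  10:961  11:183  12:89  13:285  14:1205  15:1169
  16:469  17:157  18:1029  19:927  20:1112  21:228  22:964  23:675
  24:115  25:646  26:563  27:1262  28:109  29:963  30:511  31:540
  32:92  33:777  34:1231  35:229  36:1128
Giant step factor: 164^(-37) ≡ 255 (mod 1301).
Scan 844·255^i mod 1301 for i = 0, 1, …:
  i=0: 844   i=1: 555   i=2: 1017   i=3: 436
  i=4: 595   i=5: 809   i=6: 737   i=7: 591
  i=8: 1090   i=9: 837     …   i=28: 133
  i=29: 89
Match at i=29, j=12: k = 29·37 + 12 = 1085.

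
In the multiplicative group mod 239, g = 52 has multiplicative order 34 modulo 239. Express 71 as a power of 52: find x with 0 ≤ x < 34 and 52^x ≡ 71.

Successive powers of 52 modulo 239:
  52^0=1  52^1=52  52^2=75  52^3=76  52^4=128  52^5=203
  52^6=40  52^7=168  52^8=132  52^9=172  52^10=101  52^11=233
  52^12=166  52^13=28  52^14=22  52^15=188  52^16=216  52^17=238
  52^18=187  52^19=164  52^20=163  52^21=111  52^22=36  52^23=199
  52^24=71
So 52^24 ≡ 71 (mod 239), giving x = 24.

24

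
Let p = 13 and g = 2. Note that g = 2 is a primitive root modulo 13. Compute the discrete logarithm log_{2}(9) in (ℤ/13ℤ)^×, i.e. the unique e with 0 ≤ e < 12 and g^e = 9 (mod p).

Successive powers of 2 modulo 13:
  2^0=1  2^1=2  2^2=4  2^3=8  2^4=3  2^5=6
  2^6=12  2^7=11  2^8=9
So 2^8 ≡ 9 (mod 13), giving e = 8.

8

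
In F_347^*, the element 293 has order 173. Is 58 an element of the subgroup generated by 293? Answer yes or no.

no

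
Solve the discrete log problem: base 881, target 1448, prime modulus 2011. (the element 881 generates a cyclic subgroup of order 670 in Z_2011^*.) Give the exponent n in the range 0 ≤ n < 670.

89

Baby-step giant-step with m = ceil(sqrt(670)) = 26.
Baby table (881^j mod 2011 for j=0..25):
  0:1  1:881  2:1926  3:1533  4:1192  5:410  6:1241  7:1348
  8:1098  9:47  10:1187  11:27  12:1666  13:1727  14:1171  15:8
  16:1015  17:1331  18:198  19:1492  20:1269  21:1884  22:729  23:740
  24:376  25:1452
Giant step factor: 881^(-26) ≡ 270 (mod 2011).
Scan 1448·270^i mod 2011 for i = 0, 1, …:
  i=0: 1448   i=1: 826   i=2: 1810   i=3: 27
Match at i=3, j=11: n = 3·26 + 11 = 89.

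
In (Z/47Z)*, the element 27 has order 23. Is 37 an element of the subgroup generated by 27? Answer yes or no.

yes

⟨27⟩ has order 23; its elements mod 47 are {1, 2, 3, 4, 6, 7, 8, 9, 12, 14, 16, 17, 18, 21, 24, 25, 27, 28, 32, 34, 36, 37, 42}.
37 is in this set.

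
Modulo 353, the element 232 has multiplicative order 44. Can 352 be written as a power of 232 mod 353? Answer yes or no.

yes

352 ∈ ⟨232⟩ iff 352^44 ≡ 1 (mod 353), since |⟨232⟩| = 44.
352^44 mod 353 = 1.
Since 1 = 1, 352 lies in the subgroup.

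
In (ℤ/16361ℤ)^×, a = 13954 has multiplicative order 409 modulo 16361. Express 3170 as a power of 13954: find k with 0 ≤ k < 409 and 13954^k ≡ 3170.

404

Baby-step giant-step with m = ceil(sqrt(409)) = 21.
Baby table (13954^j mod 16361 for j=0..20):
  0:1  1:13954  2:1855  3:1568  4:5215  5:12743  6:4474  7:12981
  8:4243  9:12724  10:1124  11:10458  12:7173  13:11805  14:4422  15:7257
  16:5949  17:12993  18:8081  19:2262  20:3579
Giant step factor: 13954^(-21) ≡ 9387 (mod 16361).
Scan 3170·9387^i mod 16361 for i = 0, 1, …:
  i=0: 3170   i=1: 12492   i=2: 3117   i=3: 5811
  i=4: 283   i=5: 6039   i=6: 13589   i=7: 9587
  i=8: 7669   i=9: 503     …   i=18: 11388
  i=19: 12743
Match at i=19, j=5: k = 19·21 + 5 = 404.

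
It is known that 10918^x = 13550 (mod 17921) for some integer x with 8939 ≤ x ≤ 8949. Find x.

8944

Compute 10918^8939 mod 17921 = 8157, then multiply by 10918 repeatedly:
  10918^8939=8157  10918^8940=8677  10918^8941=5080  10918^8942=15866  10918^8943=602
  10918^8944=13550
Found 13550 at exponent 8944.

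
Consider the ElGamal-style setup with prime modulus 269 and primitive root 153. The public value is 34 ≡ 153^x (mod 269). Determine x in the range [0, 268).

114

Baby-step giant-step with m = ceil(sqrt(268)) = 17.
Baby table (153^j mod 269 for j=0..16):
  0:1  1:153  2:6  3:111  4:36  5:128  6:216  7:230
  8:220  9:35  10:244  11:210  12:119  13:184  14:176  15:28
  16:249
Giant step factor: 153^(-17) ≡ 261 (mod 269).
Scan 34·261^i mod 269 for i = 0, 1, …:
  i=0: 34   i=1: 266   i=2: 24   i=3: 77
  i=4: 191   i=5: 86   i=6: 119
Match at i=6, j=12: x = 6·17 + 12 = 114.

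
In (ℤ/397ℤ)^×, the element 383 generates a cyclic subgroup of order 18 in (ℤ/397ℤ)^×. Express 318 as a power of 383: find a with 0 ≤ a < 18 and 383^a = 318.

7

Successive powers of 383 modulo 397:
  383^0=1  383^1=383  383^2=196  383^3=35  383^4=304  383^5=111
  383^6=34  383^7=318
So 383^7 ≡ 318 (mod 397), giving a = 7.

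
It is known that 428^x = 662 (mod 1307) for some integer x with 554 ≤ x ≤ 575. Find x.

557

Compute 428^554 mod 1307 = 1101, then multiply by 428 repeatedly:
  428^554=1101  428^555=708  428^556=1107  428^557=662
Found 662 at exponent 557.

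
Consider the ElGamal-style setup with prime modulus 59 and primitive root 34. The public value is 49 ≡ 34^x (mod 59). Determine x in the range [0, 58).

Baby-step giant-step with m = ceil(sqrt(58)) = 8.
Baby table (34^j mod 59 for j=0..7):
  0:1  1:34  2:35  3:10  4:45  5:55  6:41  7:37
Giant step factor: 34^(-8) ≡ 28 (mod 59).
Scan 49·28^i mod 59 for i = 0, 1, …:
  i=0: 49   i=1: 15   i=2: 7   i=3: 19
  i=4: 1
Match at i=4, j=0: x = 4·8 + 0 = 32.

32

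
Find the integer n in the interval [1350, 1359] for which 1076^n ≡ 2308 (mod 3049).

1353

Compute 1076^1350 mod 3049 = 1909, then multiply by 1076 repeatedly:
  1076^1350=1909  1076^1351=2107  1076^1352=1725  1076^1353=2308
Found 2308 at exponent 1353.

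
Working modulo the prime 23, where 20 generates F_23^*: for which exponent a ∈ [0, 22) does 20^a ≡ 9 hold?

Successive powers of 20 modulo 23:
  20^0=1  20^1=20  20^2=9
So 20^2 ≡ 9 (mod 23), giving a = 2.

2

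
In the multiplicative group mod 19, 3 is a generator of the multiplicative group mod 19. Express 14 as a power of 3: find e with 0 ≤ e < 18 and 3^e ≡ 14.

13

Successive powers of 3 modulo 19:
  3^0=1  3^1=3  3^2=9  3^3=8  3^4=5  3^5=15
  3^6=7  3^7=2  3^8=6  3^9=18  3^10=16  3^11=10
  3^12=11  3^13=14
So 3^13 ≡ 14 (mod 19), giving e = 13.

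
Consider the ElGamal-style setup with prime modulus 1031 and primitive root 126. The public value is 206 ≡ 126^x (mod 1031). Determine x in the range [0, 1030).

57

Baby-step giant-step with m = ceil(sqrt(1030)) = 33.
Baby table (126^j mod 1031 for j=0..32):
  0:1  1:126  2:411  3:236  4:868  5:82  6:22  7:710
  8:794  9:37  10:538  11:773  12:484  13:155  14:972  15:814
  16:495  17:510  18:338  19:317  20:764  21:381  22:580  23:910
  24:219  25:788  26:312  27:134  28:388  29:431  30:694  31:840
  32:678
Giant step factor: 126^(-33) ≡ 967 (mod 1031).
Scan 206·967^i mod 1031 for i = 0, 1, …:
  i=0: 206   i=1: 219
Match at i=1, j=24: x = 1·33 + 24 = 57.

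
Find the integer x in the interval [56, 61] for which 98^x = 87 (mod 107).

Compute 98^56 mod 107 = 87, then multiply by 98 repeatedly:
  98^56=87
Found 87 at exponent 56.

56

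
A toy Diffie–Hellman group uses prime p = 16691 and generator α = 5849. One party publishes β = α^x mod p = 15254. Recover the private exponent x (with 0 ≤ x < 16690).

Baby-step giant-step with m = ceil(sqrt(16690)) = 130.
Baby table (5849^j mod 16691 for j=0..129):
  0:1  1:5849  2:10942  3:6464  4:2821  5:9321  6:5723  7:8372
  8:13125  9:6216  10:4386  11:16338  12:4987  13:9786  14:4875  15:5647
  16:14505  17:16083  18:15682  19:6973  20:8964  21:4005  22:7772  23:8835
  24:579  25:14989  26:9529  27:3872  28:14332  29:5666  30:8799  31:6998
  32:4970  33:10499  34:2462  35:12596  36:16621  37:7845  38:1846  39:14868
  40:2822  41:15170  42:16665  43:14836  44:15946  45:15537  46:10109  47:8019
  48:1421  49:16002  50:9261  51:5294  52:2801  53:9178  54:3866  55:12620
  56:6778  57:3397  58:6763  59:15808  60:9543  61:2303  62:610  63:12707
  64:14911  65:3964  66:1637  67:10870  68:2611  69:16165  70:11261  71:2903
  72:4900  73:1653  74:4308  75:10773  76:2752  77:6324  78:1820  79:13013
  80:2077  81:14016  82:10083  83:6164  84:676  85:14848  86:2679  87:13313
  88:4222  89:8489  90:13127  91:1223  92:9579  93:12575  94:10629  95:11737
  96:16321  97:5700  98:7373  99:11824  100:7763  101:6267  102:2247  103:6886
  104:831  105:3438  106:12898  107:13773  108:7511  109:1127  110:15569  111:13676
  112:7652  113:7977  114:6128  115:7095  116:4829  117:3649  118:11903  119:2486
  120:2753  121:12173  122:12762  123:2786  124:4898  125:6646  126:15806  127:14536
  128:13801  129:4373
Giant step factor: 5849^(-130) ≡ 3376 (mod 16691).
Scan 15254·3376^i mod 16691 for i = 0, 1, …:
  i=0: 15254   i=1: 5769   i=2: 14438   i=3: 4968
  i=4: 14204   i=5: 16152   i=6: 16346   i=7: 3650
  i=8: 4442   i=9: 7674     …   i=116: 1340
  i=117: 579
Match at i=117, j=24: x = 117·130 + 24 = 15234.

15234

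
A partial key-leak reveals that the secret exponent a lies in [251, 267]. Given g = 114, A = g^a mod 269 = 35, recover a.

255

Compute 114^251 mod 269 = 83, then multiply by 114 repeatedly:
  114^251=83  114^252=47  114^253=247  114^254=182  114^255=35
Found 35 at exponent 255.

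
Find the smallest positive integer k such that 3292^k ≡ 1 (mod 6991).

The order of 3292 must divide p − 1 = 6990 = 2 · 3 · 5 · 233.
Divisors: 1, 2, 3, 5, 6, 10, 15, 30, 233, 466, 699, 1165, 1398, 2330, 3495, 6990.
Check each in increasing order: 3292^1 ≡ 3292;  3292^2 ≡ 1214;  3292^3 ≡ 4627;  3292^5 ≡ 3405;  3292^6 ≡ 2687;  3292^10 ≡ 2947;  3292^15 ≡ 2450;  3292^30 ≡ 4222;  3292^233 ≡ 5609;  3292^466 ≡ 1381;  3292^699 ≡ 1.
Smallest exponent giving 1 is 699.

699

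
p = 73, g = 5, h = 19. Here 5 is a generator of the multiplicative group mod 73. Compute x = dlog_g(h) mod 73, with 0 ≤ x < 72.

62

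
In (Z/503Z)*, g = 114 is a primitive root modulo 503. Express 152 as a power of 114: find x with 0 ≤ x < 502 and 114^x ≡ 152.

Baby-step giant-step with m = ceil(sqrt(502)) = 23.
Baby table (114^j mod 503 for j=0..22):
  0:1  1:114  2:421  3:209  4:185  5:467  6:423  7:437
  8:21  9:382  10:290  11:365  12:364  13:250  14:332  15:123
  16:441  17:477  18:54  19:120  20:99  21:220  22:433
Giant step factor: 114^(-23) ≡ 37 (mod 503).
Scan 152·37^i mod 503 for i = 0, 1, …:
  i=0: 152   i=1: 91   i=2: 349   i=3: 338
  i=4: 434   i=5: 465   i=6: 103   i=7: 290
Match at i=7, j=10: x = 7·23 + 10 = 171.

171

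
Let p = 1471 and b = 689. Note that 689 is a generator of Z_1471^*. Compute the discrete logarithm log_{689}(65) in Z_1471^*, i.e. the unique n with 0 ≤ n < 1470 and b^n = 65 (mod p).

Baby-step giant-step with m = ceil(sqrt(1470)) = 39.
Baby table (689^j mod 1471 for j=0..38):
  0:1  1:689  2:1059  3:35  4:579  5:290  6:1225  7:1142
  8:1324  9:216  10:253  11:739  12:205  13:29  14:858  15:1291
  16:1015  17:610  18:1055  19:221  20:756  21:150  22:380  23:1453
  24:837  25:61  26:841  27:1346  28:664  29:15  30:38  31:1175
  32:525  33:1330  34:1408  35:723  36:949  37:737  38:298
Giant step factor: 689^(-39) ≡ 1302 (mod 1471).
Scan 65·1302^i mod 1471 for i = 0, 1, …:
  i=0: 65   i=1: 783   i=2: 63   i=3: 1121
  i=4: 310   i=5: 566   i=6: 1432   i=7: 707
  i=8: 1139   i=9: 210     …   i=20: 57
  i=21: 664
Match at i=21, j=28: n = 21·39 + 28 = 847.

847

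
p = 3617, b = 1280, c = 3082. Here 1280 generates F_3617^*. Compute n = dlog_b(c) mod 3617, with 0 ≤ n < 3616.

1739

Baby-step giant-step with m = ceil(sqrt(3616)) = 61.
Baby table (1280^j mod 3617 for j=0..60):
  0:1  1:1280  2:3516  3:932  4:2967  5:3527  6:544  7:1856
  8:2928  9:628  10:866  11:1678  12:2959  13:521  14:1352  15:1634
  16:894  17:1348  18:131  19:1298  20:1237  21:2731  22:1658  23:2678
  24:2541  25:797  26:166  27:2694  28:1319  29:2798  30:610  31:3145
  32:3496  33:651  34:1370  35:2972  36:2693  37:39  38:2899  39:3295
  40:178  41:3586  42:107  43:3131  44:44  45:2065  46:2790  47:1221
  48:336  49:3274  50:2234  51:2090  52:2237  53:2313  54:1934  55:1492
  56:3601  57:1222  58:1616  59:3173  60:3166
Giant step factor: 1280^(-61) ≡ 319 (mod 3617).
Scan 3082·319^i mod 3617 for i = 0, 1, …:
  i=0: 3082   i=1: 2951   i=2: 949   i=3: 2520
  i=4: 906   i=5: 3271   i=6: 1753   i=7: 2189
  i=8: 210   i=9: 1884     …   i=27: 316
  i=28: 3145
Match at i=28, j=31: n = 28·61 + 31 = 1739.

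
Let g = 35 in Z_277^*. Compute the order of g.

12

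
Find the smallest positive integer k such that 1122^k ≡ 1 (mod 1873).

1872

The order of 1122 must divide p − 1 = 1872 = 2^4 · 3^2 · 13.
Divisors: 1, 2, 3, 4, 6, 8, 9, 12, 13, 16, 18, 24, 26, 36, 39, 48, 52, 72, 78, 104, 117, 144, 156, 208, 234, 312, 468, 624, 936, 1872.
Check each in increasing order: 1122^1 ≡ 1122;  1122^2 ≡ 228;  1122^3 ≡ 1088;  1122^4 ≡ 1413;  1122^6 ≡ 8;  1122^8 ≡ 1824;  1122^9 ≡ 1212;  1122^12 ≡ 64;  1122^13 ≡ 634;  1122^16 ≡ 528;  1122^18 ≡ 512;  1122^24 ≡ 350;  1122^26 ≡ 1134;  1122^36 ≡ 1797;  1122^39 ≡ 1597;  1122^48 ≡ 755;  1122^52 ≡ 1078;  1122^72 ≡ 157;  1122^78 ≡ 1256;  1122^104 ≡ 824;  1122^117 ≡ 1722;  1122^144 ≡ 300;  1122^156 ≡ 470;  1122^208 ≡ 950;  1122^234 ≡ 325;  1122^312 ≡ 1759;  1122^468 ≡ 737;  1122^624 ≡ 1758;  1122^936 ≡ 1872;  1122^1872 ≡ 1.
Smallest exponent giving 1 is 1872.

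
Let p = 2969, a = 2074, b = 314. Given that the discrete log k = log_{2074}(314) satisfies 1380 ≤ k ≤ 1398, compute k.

1386

Compute 2074^1380 mod 2969 = 2714, then multiply by 2074 repeatedly:
  2074^1380=2714  2074^1381=2581  2074^1382=2856  2074^1383=189  2074^1384=78
  2074^1385=1446  2074^1386=314
Found 314 at exponent 1386.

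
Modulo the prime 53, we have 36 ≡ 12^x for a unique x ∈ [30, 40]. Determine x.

32

Compute 12^30 mod 53 = 40, then multiply by 12 repeatedly:
  12^30=40  12^31=3  12^32=36
Found 36 at exponent 32.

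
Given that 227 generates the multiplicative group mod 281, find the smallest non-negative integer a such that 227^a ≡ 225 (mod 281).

202

Baby-step giant-step with m = ceil(sqrt(280)) = 17.
Baby table (227^j mod 281 for j=0..16):
  0:1  1:227  2:106  3:177  4:277  5:216  6:138  7:135
  8:16  9:260  10:10  11:22  12:217  13:84  14:241  15:193
  16:256
Giant step factor: 227^(-17) ≡ 235 (mod 281).
Scan 225·235^i mod 281 for i = 0, 1, …:
  i=0: 225   i=1: 47   i=2: 86   i=3: 259
  i=4: 169   i=5: 94   i=6: 172   i=7: 237
  i=8: 57   i=9: 188   i=10: 63   i=11: 193
Match at i=11, j=15: a = 11·17 + 15 = 202.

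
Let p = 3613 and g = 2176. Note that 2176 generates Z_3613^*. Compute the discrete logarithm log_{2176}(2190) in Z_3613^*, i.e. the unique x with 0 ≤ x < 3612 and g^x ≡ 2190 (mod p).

2436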